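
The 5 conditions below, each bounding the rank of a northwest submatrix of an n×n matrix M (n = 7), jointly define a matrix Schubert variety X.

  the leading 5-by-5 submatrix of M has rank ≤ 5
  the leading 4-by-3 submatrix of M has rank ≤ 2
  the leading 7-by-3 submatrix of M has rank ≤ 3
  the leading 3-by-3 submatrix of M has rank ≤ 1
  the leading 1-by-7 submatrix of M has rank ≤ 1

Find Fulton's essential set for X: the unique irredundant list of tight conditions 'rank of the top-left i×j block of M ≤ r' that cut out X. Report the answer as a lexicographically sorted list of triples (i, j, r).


Computing R[i][j] = min implied NW-rank bound (n=7, 5 conditions):

  i=1: 1 | 1 | 1 | 1 | 1 | 1 | 1
  i=2: 1 | 1 | 1 | 2 | 2 | 2 | 2
  i=3: 1 | 1 | 1 | 2 | 3 | 3 | 3
  i=4: 1 | 2 | 2 | 3 | 4 | 4 | 4
  i=5: 1 | 2 | 3 | 4 | 5 | 5 | 5
  i=6: 1 | 2 | 3 | 4 | 5 | 6 | 6
  i=7: 1 | 2 | 3 | 4 | 5 | 6 | 7

so w = (1, 4, 5, 2, 3, 6, 7).

1 SE-corner of the 4-cell Rothe diagram gives Ess(w):

[(3, 3, 1)]


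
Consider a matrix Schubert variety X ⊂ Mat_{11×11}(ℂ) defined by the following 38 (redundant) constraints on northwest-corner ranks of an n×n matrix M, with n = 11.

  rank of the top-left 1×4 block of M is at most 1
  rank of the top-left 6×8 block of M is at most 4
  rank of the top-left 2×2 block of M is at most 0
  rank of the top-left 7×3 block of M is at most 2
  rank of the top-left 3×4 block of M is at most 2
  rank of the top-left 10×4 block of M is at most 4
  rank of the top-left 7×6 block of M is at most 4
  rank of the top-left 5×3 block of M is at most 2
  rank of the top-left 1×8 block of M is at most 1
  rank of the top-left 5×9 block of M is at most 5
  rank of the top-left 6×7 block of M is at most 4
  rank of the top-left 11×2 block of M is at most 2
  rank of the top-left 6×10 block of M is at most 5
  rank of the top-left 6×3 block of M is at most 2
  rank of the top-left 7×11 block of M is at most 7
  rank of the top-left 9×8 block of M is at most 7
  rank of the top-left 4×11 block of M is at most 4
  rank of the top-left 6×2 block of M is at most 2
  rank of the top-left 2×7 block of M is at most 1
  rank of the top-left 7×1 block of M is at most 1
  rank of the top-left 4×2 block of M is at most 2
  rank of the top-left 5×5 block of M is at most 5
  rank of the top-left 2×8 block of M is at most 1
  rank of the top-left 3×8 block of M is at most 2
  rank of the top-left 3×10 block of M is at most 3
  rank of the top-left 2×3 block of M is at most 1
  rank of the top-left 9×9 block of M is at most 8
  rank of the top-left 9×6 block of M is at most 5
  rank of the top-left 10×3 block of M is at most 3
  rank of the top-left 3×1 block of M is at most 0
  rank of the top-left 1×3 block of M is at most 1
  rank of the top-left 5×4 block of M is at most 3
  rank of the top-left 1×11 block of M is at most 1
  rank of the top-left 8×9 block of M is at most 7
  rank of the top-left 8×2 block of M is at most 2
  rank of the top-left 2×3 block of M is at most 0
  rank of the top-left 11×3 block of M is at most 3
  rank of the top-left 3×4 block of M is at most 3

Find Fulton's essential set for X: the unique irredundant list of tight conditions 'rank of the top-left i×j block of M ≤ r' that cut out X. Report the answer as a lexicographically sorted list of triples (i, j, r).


The tightest implied rank at each (i,j), from the 38 conditions:

  row 1: 0 | 0 | 0 | 1 | 1 | 1 | 1 | 1 | 1 | 1 | 1
  row 2: 0 | 0 | 0 | 1 | 1 | 1 | 1 | 1 | 2 | 2 | 2
  row 3: 0 | 1 | 1 | 2 | 2 | 2 | 2 | 2 | 3 | 3 | 3
  row 4: 1 | 2 | 2 | 3 | 3 | 3 | 3 | 3 | 4 | 4 | 4
  row 5: 1 | 2 | 2 | 3 | 4 | 4 | 4 | 4 | 5 | 5 | 5
  row 6: 1 | 2 | 2 | 3 | 4 | 4 | 4 | 4 | 5 | 5 | 6
  row 7: 1 | 2 | 2 | 3 | 4 | 4 | 5 | 5 | 6 | 6 | 7
  row 8: 1 | 2 | 3 | 4 | 5 | 5 | 6 | 6 | 7 | 7 | 8
  row 9: 1 | 2 | 3 | 4 | 5 | 5 | 6 | 7 | 8 | 8 | 9
  row 10: 1 | 2 | 3 | 4 | 5 | 6 | 7 | 8 | 9 | 9 | 10
  row 11: 1 | 2 | 3 | 4 | 5 | 6 | 7 | 8 | 9 | 10 | 11

giving w = (4, 9, 2, 1, 5, 11, 7, 3, 8, 6, 10) via Δ²R.

Fulton essential set (8 of the 20 Rothe cells):

[(2, 3, 0), (2, 8, 1), (3, 1, 0), (6, 8, 4), (6, 10, 5), (7, 3, 2), (7, 6, 4), (9, 6, 5)]


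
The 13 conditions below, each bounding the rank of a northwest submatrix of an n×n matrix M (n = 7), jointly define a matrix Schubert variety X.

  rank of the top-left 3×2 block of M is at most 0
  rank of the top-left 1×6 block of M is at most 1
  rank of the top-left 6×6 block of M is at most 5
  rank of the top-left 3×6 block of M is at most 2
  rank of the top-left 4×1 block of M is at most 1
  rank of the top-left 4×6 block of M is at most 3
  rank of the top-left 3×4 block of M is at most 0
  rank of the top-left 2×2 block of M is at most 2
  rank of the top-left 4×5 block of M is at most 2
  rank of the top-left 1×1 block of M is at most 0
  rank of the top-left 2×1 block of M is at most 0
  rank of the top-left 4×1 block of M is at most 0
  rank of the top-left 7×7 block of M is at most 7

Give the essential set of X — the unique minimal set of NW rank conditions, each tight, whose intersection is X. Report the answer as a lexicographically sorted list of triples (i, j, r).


Computing R[i][j] = min implied NW-rank bound (n=7, 13 conditions):

  0  0  0  0  1  1  1
  0  0  0  0  1  2  2
  0  0  0  0  1  2  3
  0  1  1  1  2  3  4
  1  2  2  2  3  4  5
  1  2  3  3  4  5  6
  1  2  3  4  5  6  7

so w = (5, 6, 7, 2, 1, 3, 4).

Rothe diagram D(w) (13 cells), 2 SE-corners (essential conditions):

[(3, 4, 0), (4, 1, 0)]


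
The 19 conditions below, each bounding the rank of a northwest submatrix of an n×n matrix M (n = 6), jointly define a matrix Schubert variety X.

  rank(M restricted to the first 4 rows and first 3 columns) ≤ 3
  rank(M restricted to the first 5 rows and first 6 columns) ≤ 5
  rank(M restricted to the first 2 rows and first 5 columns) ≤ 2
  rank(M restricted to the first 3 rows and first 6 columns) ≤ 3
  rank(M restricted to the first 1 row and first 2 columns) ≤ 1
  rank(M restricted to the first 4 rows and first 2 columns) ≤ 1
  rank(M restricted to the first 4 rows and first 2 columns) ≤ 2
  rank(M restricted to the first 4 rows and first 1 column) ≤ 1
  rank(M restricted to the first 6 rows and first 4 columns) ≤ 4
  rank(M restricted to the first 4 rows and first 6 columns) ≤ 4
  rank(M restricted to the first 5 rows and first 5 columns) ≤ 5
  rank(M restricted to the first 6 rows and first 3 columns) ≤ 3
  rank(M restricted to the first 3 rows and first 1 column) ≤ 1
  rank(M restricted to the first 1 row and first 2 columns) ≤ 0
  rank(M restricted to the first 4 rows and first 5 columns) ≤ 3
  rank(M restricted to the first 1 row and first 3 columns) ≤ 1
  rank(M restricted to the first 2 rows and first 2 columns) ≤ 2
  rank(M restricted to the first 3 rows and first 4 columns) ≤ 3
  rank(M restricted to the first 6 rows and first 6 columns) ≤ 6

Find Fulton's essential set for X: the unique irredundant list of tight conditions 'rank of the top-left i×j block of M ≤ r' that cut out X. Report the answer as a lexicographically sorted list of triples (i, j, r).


Computing R[i][j] = min implied NW-rank bound (n=6, 19 conditions):

  row 1: 0  0  1  1  1  1
  row 2: 1  1  2  2  2  2
  row 3: 1  1  2  3  3  3
  row 4: 1  1  2  3  3  4
  row 5: 1  2  3  4  4  5
  row 6: 1  2  3  4  5  6

giving w = (3, 1, 4, 6, 2, 5) via Δ²R.

D(w) has 5 cells with 3 SE-corners; essential set:

[(1, 2, 0), (4, 2, 1), (4, 5, 3)]


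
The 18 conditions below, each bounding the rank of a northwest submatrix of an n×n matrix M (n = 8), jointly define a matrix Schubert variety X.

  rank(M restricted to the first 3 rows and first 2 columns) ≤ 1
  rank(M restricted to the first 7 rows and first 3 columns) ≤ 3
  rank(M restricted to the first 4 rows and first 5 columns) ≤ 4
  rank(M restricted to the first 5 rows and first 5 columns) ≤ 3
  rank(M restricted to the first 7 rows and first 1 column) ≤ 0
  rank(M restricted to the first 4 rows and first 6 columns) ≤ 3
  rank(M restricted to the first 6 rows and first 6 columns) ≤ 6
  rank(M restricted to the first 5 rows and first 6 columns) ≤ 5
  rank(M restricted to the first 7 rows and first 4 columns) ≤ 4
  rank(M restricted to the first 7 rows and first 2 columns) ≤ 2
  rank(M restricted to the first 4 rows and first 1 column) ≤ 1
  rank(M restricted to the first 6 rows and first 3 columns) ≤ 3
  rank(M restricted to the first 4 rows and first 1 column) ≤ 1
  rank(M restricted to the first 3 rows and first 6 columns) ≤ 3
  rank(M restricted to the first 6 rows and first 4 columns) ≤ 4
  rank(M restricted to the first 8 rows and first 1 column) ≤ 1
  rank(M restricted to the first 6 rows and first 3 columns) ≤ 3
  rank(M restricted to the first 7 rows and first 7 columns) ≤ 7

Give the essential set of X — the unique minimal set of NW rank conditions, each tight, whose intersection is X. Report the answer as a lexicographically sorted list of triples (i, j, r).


Recovering R(i,j) via the rank-extension bound from the 18 conditions:

  i=1: 0, 1, 1, 1, 1, 1, 1, 1
  i=2: 0, 1, 2, 2, 2, 2, 2, 2
  i=3: 0, 1, 2, 3, 3, 3, 3, 3
  i=4: 0, 1, 2, 3, 3, 3, 4, 4
  i=5: 0, 1, 2, 3, 3, 4, 5, 5
  i=6: 0, 1, 2, 3, 4, 5, 6, 6
  i=7: 0, 1, 2, 3, 4, 5, 6, 7
  i=8: 1, 2, 3, 4, 5, 6, 7, 8

giving w = (2, 3, 4, 7, 6, 5, 8, 1) via Δ²R.

Fulton essential set (3 of the 10 Rothe cells):

[(4, 6, 3), (5, 5, 3), (7, 1, 0)]


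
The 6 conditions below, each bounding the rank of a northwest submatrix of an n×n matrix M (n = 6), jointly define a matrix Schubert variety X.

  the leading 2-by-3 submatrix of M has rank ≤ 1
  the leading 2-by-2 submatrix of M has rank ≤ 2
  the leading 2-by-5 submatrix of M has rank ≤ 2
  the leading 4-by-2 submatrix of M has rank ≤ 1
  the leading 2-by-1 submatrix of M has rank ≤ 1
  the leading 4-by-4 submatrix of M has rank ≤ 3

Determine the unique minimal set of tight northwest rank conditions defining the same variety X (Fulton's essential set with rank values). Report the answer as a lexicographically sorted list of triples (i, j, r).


Computing R[i][j] = min implied NW-rank bound (n=6, 6 conditions):

  i=1: 1, 1, 1, 1, 1, 1
  i=2: 1, 1, 1, 2, 2, 2
  i=3: 1, 1, 2, 3, 3, 3
  i=4: 1, 1, 2, 3, 4, 4
  i=5: 1, 2, 3, 4, 5, 5
  i=6: 1, 2, 3, 4, 5, 6

second differences of R give the permutation w = (1, 4, 3, 5, 2, 6).

D(w) has 4 cells with 2 SE-corners; essential set:

[(2, 3, 1), (4, 2, 1)]


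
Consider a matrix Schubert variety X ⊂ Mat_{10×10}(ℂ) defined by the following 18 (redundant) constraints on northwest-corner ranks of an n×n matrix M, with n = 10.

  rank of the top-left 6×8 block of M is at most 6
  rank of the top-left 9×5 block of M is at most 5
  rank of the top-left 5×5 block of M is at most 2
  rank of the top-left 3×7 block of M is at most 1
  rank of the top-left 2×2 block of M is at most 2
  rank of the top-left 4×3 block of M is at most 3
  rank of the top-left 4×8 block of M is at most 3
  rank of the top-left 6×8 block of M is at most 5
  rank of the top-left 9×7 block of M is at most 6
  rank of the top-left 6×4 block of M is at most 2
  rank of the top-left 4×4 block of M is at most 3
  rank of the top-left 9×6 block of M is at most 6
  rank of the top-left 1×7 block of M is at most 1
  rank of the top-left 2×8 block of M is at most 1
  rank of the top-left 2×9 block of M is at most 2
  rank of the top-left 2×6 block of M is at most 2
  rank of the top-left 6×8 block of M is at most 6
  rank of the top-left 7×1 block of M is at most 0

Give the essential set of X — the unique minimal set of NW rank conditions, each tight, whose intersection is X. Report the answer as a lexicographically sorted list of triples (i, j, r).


Propagating the 18 rank bounds to every northwest block:

  row 1: 0 | 1 | 1 | 1 | 1 | 1 | 1 | 1 | 1 | 1
  row 2: 0 | 1 | 1 | 1 | 1 | 1 | 1 | 1 | 2 | 2
  row 3: 0 | 1 | 1 | 1 | 1 | 1 | 1 | 2 | 3 | 3
  row 4: 0 | 1 | 2 | 2 | 2 | 2 | 2 | 3 | 4 | 4
  row 5: 0 | 1 | 2 | 2 | 2 | 3 | 3 | 4 | 5 | 5
  row 6: 0 | 1 | 2 | 2 | 3 | 4 | 4 | 5 | 6 | 6
  row 7: 0 | 1 | 2 | 3 | 4 | 5 | 5 | 6 | 7 | 7
  row 8: 1 | 2 | 3 | 4 | 5 | 6 | 6 | 7 | 8 | 8
  row 9: 1 | 2 | 3 | 4 | 5 | 6 | 6 | 7 | 8 | 9
  row 10: 1 | 2 | 3 | 4 | 5 | 6 | 7 | 8 | 9 | 10

reading off 1-entries of Δ²R: w = (2, 9, 8, 3, 6, 5, 4, 1, 10, 7).

|D(w)|=22, |Ess(w)|=6:

[(2, 8, 1), (3, 7, 1), (5, 5, 2), (6, 4, 2), (7, 1, 0), (9, 7, 6)]


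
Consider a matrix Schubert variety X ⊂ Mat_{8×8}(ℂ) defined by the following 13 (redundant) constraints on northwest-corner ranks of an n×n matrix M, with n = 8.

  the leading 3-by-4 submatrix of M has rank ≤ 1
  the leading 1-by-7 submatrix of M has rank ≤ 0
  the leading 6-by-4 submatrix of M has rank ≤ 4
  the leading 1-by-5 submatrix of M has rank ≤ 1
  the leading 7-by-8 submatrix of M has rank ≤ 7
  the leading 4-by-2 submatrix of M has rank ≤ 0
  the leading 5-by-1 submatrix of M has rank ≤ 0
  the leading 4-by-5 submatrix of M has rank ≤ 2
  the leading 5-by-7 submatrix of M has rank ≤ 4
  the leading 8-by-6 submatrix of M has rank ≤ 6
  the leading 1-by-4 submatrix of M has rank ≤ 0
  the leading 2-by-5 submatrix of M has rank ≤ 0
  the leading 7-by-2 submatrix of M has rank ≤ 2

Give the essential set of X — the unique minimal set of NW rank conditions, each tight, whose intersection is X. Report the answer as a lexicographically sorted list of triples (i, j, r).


Reconstructing r_w from the 13 given conditions:

  0  0  0  0  0  0  0  1
  0  0  0  0  0  1  1  2
  0  0  1  1  1  2  2  3
  0  0  1  2  2  3  3  4
  0  1  2  3  3  4  4  5
  1  2  3  4  4  5  5  6
  1  2  3  4  5  6  6  7
  1  2  3  4  5  6  7  8

reading off 1-entries of Δ²R: w = (8, 6, 3, 4, 2, 1, 5, 7).

D(w) has 17 cells with 4 SE-corners; essential set:

[(1, 7, 0), (2, 5, 0), (4, 2, 0), (5, 1, 0)]


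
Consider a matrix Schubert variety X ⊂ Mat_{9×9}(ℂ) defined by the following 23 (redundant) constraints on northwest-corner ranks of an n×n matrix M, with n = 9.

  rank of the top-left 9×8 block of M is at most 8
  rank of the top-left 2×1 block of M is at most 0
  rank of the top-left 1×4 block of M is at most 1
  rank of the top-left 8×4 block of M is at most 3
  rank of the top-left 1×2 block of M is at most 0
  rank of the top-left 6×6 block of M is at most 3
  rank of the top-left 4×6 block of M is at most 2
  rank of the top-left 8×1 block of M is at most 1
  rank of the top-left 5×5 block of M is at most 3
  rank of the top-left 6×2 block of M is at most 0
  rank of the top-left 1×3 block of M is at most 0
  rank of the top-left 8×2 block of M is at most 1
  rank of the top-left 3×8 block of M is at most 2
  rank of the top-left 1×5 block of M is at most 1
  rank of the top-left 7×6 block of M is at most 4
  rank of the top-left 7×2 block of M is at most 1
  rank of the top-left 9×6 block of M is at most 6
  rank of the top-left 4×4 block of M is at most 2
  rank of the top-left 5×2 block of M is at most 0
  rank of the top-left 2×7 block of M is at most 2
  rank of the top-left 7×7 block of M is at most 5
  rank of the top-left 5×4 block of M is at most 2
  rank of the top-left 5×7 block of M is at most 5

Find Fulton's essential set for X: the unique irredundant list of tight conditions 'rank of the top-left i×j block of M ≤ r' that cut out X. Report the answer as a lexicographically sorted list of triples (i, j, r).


Rank table r_w(9×9) implied by the 23 constraints:

  0 | 0 | 0 | 1 | 1 | 1 | 1 | 1 | 1
  0 | 0 | 1 | 2 | 2 | 2 | 2 | 2 | 2
  0 | 0 | 1 | 2 | 2 | 2 | 2 | 2 | 3
  0 | 0 | 1 | 2 | 2 | 2 | 3 | 3 | 4
  0 | 0 | 1 | 2 | 3 | 3 | 4 | 4 | 5
  0 | 0 | 1 | 2 | 3 | 3 | 4 | 5 | 6
  1 | 1 | 2 | 3 | 4 | 4 | 5 | 6 | 7
  1 | 1 | 2 | 3 | 4 | 5 | 6 | 7 | 8
  1 | 2 | 3 | 4 | 5 | 6 | 7 | 8 | 9

hence w(1..9) = (4, 3, 9, 7, 5, 8, 1, 6, 2).

D(w) has 21 cells with 6 SE-corners; essential set:

[(1, 3, 0), (3, 8, 2), (4, 6, 2), (6, 2, 0), (6, 6, 3), (8, 2, 1)]


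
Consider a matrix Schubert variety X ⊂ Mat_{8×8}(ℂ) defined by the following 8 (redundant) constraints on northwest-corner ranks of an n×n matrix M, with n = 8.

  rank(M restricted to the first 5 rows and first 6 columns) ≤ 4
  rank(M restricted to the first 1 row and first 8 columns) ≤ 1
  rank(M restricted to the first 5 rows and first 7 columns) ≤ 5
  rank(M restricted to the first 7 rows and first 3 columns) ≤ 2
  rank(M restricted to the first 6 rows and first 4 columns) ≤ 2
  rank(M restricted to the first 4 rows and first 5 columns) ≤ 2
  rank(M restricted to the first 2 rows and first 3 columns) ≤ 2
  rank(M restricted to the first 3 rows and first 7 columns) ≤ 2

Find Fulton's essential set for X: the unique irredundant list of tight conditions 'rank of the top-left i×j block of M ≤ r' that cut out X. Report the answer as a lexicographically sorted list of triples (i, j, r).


Propagating the 8 rank bounds to every northwest block:

  i=1: 1  1  1  1  1  1  1  1
  i=2: 1  2  2  2  2  2  2  2
  i=3: 1  2  2  2  2  2  2  3
  i=4: 1  2  2  2  2  3  3  4
  i=5: 1  2  2  2  3  4  4  5
  i=6: 1  2  2  2  3  4  5  6
  i=7: 1  2  2  3  4  5  6  7
  i=8: 1  2  3  4  5  6  7  8

hence w(1..8) = (1, 2, 8, 6, 5, 7, 4, 3).

4 SE-corners of the 13-cell Rothe diagram give Ess(w):

[(3, 7, 2), (4, 5, 2), (6, 4, 2), (7, 3, 2)]


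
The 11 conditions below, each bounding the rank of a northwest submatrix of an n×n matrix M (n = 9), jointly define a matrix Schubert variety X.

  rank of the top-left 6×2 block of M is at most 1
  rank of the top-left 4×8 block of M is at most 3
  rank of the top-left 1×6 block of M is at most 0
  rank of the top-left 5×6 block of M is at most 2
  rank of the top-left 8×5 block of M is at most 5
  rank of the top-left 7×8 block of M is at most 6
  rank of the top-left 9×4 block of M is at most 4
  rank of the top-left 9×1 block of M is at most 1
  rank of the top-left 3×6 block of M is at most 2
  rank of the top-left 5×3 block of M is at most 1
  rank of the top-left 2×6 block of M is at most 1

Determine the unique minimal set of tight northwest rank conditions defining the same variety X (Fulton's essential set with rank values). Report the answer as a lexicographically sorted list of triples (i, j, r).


Propagating the 11 rank bounds to every northwest block:

  row 1: 0 0 0 0 0 0 1 1 1
  row 2: 1 1 1 1 1 1 2 2 2
  row 3: 1 1 1 2 2 2 3 3 3
  row 4: 1 1 1 2 2 2 3 3 4
  row 5: 1 1 1 2 2 2 3 4 5
  row 6: 1 1 2 3 3 3 4 5 6
  row 7: 1 2 3 4 4 4 5 6 7
  row 8: 1 2 3 4 5 5 6 7 8
  row 9: 1 2 3 4 5 6 7 8 9

hence w(1..9) = (7, 1, 4, 9, 8, 3, 2, 5, 6).

D(w) has 18 cells with 5 SE-corners; essential set:

[(1, 6, 0), (4, 8, 3), (5, 3, 1), (5, 6, 2), (6, 2, 1)]


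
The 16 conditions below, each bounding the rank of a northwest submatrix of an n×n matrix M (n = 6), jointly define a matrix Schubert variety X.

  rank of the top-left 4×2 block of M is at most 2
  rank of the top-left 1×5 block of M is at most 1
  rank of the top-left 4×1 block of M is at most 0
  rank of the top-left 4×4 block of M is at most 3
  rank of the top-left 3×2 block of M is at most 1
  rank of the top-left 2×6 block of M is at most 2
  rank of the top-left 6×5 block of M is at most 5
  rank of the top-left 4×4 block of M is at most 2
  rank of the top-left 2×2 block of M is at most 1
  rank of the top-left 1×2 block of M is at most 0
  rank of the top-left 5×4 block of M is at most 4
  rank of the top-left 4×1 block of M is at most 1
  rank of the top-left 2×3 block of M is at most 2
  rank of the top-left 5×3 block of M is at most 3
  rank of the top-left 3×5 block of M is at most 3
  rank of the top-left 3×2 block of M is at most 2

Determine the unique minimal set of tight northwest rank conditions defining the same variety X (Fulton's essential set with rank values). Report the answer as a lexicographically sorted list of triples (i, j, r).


Recovering R(i,j) via the rank-extension bound from the 16 conditions:

  R[1]: 0  0  1  1  1  1
  R[2]: 0  1  2  2  2  2
  R[3]: 0  1  2  2  3  3
  R[4]: 0  1  2  2  3  4
  R[5]: 1  2  3  3  4  5
  R[6]: 1  2  3  4  5  6

so w = (3, 2, 5, 6, 1, 4).

3 SE-corners of the 7-cell Rothe diagram give Ess(w):

[(1, 2, 0), (4, 1, 0), (4, 4, 2)]


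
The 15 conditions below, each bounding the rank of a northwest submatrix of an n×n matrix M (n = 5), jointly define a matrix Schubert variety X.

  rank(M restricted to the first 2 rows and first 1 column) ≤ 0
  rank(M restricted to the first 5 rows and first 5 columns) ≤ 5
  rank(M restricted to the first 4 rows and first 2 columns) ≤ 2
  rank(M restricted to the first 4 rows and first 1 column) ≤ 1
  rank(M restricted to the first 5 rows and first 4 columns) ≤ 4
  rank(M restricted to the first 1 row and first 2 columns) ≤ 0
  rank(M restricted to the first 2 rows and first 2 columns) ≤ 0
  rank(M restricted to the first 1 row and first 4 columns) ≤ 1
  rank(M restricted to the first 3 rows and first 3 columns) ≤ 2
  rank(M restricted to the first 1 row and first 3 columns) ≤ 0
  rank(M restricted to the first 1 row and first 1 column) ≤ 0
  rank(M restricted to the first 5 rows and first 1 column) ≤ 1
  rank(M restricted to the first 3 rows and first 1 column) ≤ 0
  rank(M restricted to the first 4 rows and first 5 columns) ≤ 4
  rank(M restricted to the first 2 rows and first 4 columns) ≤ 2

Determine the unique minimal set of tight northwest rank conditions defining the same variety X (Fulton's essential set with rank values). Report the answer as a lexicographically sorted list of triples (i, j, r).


Recovering R(i,j) via the rank-extension bound from the 15 conditions:

  row 1: 0 | 0 | 0 | 1 | 1
  row 2: 0 | 0 | 1 | 2 | 2
  row 3: 0 | 1 | 2 | 3 | 3
  row 4: 1 | 2 | 3 | 4 | 4
  row 5: 1 | 2 | 3 | 4 | 5

reading off 1-entries of Δ²R: w = (4, 3, 2, 1, 5).

3 SE-corners of the 6-cell Rothe diagram give Ess(w):

[(1, 3, 0), (2, 2, 0), (3, 1, 0)]


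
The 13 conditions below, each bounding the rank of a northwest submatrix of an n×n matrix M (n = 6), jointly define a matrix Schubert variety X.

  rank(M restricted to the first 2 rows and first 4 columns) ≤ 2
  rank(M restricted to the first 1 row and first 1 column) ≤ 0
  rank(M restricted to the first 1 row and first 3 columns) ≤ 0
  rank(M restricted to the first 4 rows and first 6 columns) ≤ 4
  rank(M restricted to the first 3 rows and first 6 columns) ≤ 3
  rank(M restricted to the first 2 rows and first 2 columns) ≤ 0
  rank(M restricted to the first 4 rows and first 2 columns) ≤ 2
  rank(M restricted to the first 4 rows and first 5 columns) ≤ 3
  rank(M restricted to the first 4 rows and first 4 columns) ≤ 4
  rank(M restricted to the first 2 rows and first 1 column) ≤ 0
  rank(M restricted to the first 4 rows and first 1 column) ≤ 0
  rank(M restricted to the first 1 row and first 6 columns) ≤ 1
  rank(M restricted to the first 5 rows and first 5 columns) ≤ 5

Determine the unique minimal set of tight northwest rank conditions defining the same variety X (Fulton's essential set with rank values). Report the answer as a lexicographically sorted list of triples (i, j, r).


Computing R[i][j] = min implied NW-rank bound (n=6, 13 conditions):

  R[1]: 0, 0, 0, 1, 1, 1
  R[2]: 0, 0, 1, 2, 2, 2
  R[3]: 0, 1, 2, 3, 3, 3
  R[4]: 0, 1, 2, 3, 3, 4
  R[5]: 1, 2, 3, 4, 4, 5
  R[6]: 1, 2, 3, 4, 5, 6

the unique w with this rank table is (4, 3, 2, 6, 1, 5).

|D(w)|=8, |Ess(w)|=4:

[(1, 3, 0), (2, 2, 0), (4, 1, 0), (4, 5, 3)]


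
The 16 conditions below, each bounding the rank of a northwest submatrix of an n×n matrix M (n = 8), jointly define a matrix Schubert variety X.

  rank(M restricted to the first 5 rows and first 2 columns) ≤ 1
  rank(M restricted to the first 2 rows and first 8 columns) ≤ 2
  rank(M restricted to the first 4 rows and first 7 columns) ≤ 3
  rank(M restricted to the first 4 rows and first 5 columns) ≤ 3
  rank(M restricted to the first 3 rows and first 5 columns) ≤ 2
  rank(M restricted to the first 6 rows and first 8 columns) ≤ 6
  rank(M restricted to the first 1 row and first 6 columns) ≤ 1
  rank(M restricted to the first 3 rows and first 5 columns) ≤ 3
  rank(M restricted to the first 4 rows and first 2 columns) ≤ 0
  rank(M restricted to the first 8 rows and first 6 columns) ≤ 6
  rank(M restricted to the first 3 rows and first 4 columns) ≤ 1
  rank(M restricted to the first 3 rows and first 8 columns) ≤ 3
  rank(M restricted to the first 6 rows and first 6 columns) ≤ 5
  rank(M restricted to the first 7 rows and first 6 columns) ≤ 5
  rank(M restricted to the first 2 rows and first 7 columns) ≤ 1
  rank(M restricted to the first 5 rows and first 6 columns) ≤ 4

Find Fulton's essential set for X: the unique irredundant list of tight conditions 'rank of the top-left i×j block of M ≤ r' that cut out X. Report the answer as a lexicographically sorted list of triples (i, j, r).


Propagating the 16 rank bounds to every northwest block:

  0, 0, 1, 1, 1, 1, 1, 1
  0, 0, 1, 1, 1, 1, 1, 2
  0, 0, 1, 1, 2, 2, 2, 3
  0, 0, 1, 2, 3, 3, 3, 4
  1, 1, 2, 3, 4, 4, 4, 5
  1, 2, 3, 4, 5, 5, 5, 6
  1, 2, 3, 4, 5, 5, 6, 7
  1, 2, 3, 4, 5, 6, 7, 8

giving w = (3, 8, 5, 4, 1, 2, 7, 6) via Δ²R.

|D(w)|=14, |Ess(w)|=4:

[(2, 7, 1), (3, 4, 1), (4, 2, 0), (7, 6, 5)]


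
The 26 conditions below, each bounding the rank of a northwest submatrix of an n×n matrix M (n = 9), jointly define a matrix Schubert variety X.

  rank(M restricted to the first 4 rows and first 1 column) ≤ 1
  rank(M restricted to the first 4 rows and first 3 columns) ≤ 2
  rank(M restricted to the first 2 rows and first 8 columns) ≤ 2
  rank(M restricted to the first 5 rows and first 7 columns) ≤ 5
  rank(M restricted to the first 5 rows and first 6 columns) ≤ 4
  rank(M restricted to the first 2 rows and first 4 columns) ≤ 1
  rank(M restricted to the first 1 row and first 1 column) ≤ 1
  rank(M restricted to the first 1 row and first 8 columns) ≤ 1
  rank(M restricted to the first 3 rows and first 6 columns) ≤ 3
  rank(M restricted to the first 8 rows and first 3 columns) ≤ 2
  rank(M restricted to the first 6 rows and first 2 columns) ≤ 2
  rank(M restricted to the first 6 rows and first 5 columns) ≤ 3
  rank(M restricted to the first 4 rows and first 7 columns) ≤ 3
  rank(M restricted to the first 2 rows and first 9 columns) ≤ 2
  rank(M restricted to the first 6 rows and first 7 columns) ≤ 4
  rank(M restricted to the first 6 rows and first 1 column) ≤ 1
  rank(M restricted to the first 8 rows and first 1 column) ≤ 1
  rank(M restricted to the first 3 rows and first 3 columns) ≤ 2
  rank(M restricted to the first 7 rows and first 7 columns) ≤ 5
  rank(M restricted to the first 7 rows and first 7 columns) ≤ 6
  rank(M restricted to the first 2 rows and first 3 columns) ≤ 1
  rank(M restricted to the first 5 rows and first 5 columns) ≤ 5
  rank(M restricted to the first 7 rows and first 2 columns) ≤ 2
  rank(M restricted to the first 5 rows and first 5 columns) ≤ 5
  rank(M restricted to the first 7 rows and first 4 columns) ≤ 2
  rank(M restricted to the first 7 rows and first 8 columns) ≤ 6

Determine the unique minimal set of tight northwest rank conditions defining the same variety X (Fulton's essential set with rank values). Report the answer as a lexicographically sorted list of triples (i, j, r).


Computing R[i][j] = min implied NW-rank bound (n=9, 26 conditions):

  R[1]: 1  1  1  1  1  1  1  1  1
  R[2]: 1  1  1  1  2  2  2  2  2
  R[3]: 1  2  2  2  3  3  3  3  3
  R[4]: 1  2  2  2  3  3  3  4  4
  R[5]: 1  2  2  2  3  4  4  5  5
  R[6]: 1  2  2  2  3  4  4  5  6
  R[7]: 1  2  2  2  3  4  5  6  7
  R[8]: 1  2  2  3  4  5  6  7  8
  R[9]: 1  2  3  4  5  6  7  8  9

the unique w with this rank table is (1, 5, 2, 8, 6, 9, 7, 4, 3).

|D(w)|=15, |Ess(w)|=5:

[(2, 4, 1), (4, 7, 3), (6, 7, 4), (7, 4, 2), (8, 3, 2)]


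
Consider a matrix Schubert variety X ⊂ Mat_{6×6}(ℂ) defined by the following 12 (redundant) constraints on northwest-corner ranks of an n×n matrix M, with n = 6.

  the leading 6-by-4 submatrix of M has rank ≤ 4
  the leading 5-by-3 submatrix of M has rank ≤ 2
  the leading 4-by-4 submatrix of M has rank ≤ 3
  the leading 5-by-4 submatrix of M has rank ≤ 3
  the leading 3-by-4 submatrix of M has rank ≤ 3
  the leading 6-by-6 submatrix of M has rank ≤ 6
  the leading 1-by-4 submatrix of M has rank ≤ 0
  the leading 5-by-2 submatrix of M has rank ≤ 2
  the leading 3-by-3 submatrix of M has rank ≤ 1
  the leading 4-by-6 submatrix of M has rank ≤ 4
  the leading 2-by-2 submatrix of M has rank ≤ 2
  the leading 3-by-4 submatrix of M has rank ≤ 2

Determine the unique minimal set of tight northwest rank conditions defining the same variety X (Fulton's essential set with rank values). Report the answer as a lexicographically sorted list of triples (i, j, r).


Computing R[i][j] = min implied NW-rank bound (n=6, 12 conditions):

  i=1: 0 0 0 0 1 1
  i=2: 1 1 1 1 2 2
  i=3: 1 1 1 2 3 3
  i=4: 1 2 2 3 4 4
  i=5: 1 2 2 3 4 5
  i=6: 1 2 3 4 5 6

second differences of R give the permutation w = (5, 1, 4, 2, 6, 3).

Rothe diagram D(w) (7 cells), 3 SE-corners (essential conditions):

[(1, 4, 0), (3, 3, 1), (5, 3, 2)]


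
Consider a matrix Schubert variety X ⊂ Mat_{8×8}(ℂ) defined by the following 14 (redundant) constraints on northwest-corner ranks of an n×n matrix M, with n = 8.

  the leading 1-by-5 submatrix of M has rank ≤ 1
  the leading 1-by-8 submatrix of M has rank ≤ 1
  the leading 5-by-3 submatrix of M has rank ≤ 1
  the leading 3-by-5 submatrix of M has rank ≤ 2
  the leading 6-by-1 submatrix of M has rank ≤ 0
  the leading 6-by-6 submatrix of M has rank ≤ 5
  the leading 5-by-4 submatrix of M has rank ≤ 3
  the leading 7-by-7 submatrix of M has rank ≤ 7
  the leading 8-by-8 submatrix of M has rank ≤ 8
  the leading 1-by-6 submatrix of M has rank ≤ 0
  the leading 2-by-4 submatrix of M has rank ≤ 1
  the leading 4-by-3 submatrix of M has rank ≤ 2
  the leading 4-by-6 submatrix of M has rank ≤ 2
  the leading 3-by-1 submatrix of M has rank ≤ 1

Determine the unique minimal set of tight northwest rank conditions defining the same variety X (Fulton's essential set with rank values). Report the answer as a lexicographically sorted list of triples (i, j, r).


The tightest implied rank at each (i,j), from the 14 conditions:

  row 1: 0, 0, 0, 0, 0, 0, 1, 1
  row 2: 0, 1, 1, 1, 1, 1, 2, 2
  row 3: 0, 1, 1, 2, 2, 2, 3, 3
  row 4: 0, 1, 1, 2, 2, 2, 3, 4
  row 5: 0, 1, 1, 2, 3, 3, 4, 5
  row 6: 0, 1, 2, 3, 4, 4, 5, 6
  row 7: 1, 2, 3, 4, 5, 5, 6, 7
  row 8: 1, 2, 3, 4, 5, 6, 7, 8

hence w(1..8) = (7, 2, 4, 8, 5, 3, 1, 6).

Rothe diagram D(w) (16 cells), 4 SE-corners (essential conditions):

[(1, 6, 0), (4, 6, 2), (5, 3, 1), (6, 1, 0)]


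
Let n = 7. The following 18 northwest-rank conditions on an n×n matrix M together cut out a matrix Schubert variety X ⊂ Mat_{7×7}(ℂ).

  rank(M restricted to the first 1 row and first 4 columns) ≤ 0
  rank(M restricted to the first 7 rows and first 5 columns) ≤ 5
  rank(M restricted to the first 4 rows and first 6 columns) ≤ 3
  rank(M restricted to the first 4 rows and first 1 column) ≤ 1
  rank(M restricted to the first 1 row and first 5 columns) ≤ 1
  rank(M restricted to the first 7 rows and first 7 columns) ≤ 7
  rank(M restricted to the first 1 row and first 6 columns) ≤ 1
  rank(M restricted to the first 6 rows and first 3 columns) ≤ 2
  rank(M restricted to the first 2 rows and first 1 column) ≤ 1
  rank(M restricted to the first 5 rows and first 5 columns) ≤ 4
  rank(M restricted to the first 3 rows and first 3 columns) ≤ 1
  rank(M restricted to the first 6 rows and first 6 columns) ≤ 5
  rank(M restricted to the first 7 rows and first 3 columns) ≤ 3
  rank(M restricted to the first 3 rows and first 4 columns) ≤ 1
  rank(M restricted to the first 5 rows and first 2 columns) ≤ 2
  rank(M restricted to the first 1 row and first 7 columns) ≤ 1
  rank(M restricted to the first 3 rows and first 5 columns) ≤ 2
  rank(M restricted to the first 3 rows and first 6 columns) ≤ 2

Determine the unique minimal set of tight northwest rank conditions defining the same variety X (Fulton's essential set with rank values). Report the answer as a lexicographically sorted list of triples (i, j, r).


Reconstructing r_w from the 18 given conditions:

  row 1: 0 0 0 0 1 1 1
  row 2: 1 1 1 1 2 2 2
  row 3: 1 1 1 1 2 2 3
  row 4: 1 2 2 2 3 3 4
  row 5: 1 2 2 3 4 4 5
  row 6: 1 2 2 3 4 5 6
  row 7: 1 2 3 4 5 6 7

giving w = (5, 1, 7, 2, 4, 6, 3) via Δ²R.

4 SE-corners of the 10-cell Rothe diagram give Ess(w):

[(1, 4, 0), (3, 4, 1), (3, 6, 2), (6, 3, 2)]


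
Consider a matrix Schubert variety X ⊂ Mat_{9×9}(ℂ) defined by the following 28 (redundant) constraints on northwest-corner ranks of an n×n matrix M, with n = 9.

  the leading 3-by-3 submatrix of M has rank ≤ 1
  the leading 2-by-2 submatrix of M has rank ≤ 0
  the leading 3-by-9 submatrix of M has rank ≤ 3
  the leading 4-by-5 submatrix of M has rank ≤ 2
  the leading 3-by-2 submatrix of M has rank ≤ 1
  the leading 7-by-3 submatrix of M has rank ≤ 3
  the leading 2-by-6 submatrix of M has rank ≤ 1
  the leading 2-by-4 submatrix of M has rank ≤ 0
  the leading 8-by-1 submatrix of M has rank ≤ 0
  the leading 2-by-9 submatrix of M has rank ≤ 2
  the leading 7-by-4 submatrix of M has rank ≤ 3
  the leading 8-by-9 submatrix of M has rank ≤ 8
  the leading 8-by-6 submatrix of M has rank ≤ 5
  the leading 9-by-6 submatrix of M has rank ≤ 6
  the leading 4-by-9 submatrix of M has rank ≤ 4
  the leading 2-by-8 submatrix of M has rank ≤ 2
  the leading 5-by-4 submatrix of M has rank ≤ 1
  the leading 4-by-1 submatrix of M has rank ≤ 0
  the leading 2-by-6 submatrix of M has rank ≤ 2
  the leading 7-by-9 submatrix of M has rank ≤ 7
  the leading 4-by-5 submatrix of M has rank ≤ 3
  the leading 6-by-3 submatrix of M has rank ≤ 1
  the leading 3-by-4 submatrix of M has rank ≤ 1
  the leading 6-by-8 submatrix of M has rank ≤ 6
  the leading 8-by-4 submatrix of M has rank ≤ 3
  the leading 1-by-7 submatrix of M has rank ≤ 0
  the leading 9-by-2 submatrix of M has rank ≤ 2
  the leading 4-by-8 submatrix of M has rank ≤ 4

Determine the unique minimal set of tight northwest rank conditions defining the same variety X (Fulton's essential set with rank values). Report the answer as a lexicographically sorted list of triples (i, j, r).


The tightest implied rank at each (i,j), from the 28 conditions:

  R[1]: 0  0  0  0  0  0  0  1  1
  R[2]: 0  0  0  0  1  1  1  2  2
  R[3]: 0  1  1  1  2  2  2  3  3
  R[4]: 0  1  1  1  2  3  3  4  4
  R[5]: 0  1  1  1  2  3  4  5  5
  R[6]: 0  1  1  2  3  4  5  6  6
  R[7]: 0  1  2  3  4  5  6  7  7
  R[8]: 0  1  2  3  4  5  6  7  8
  R[9]: 1  2  3  4  5  6  7  8  9

hence w(1..9) = (8, 5, 2, 6, 7, 4, 3, 9, 1).

D(w) has 22 cells with 5 SE-corners; essential set:

[(1, 7, 0), (2, 4, 0), (5, 4, 1), (6, 3, 1), (8, 1, 0)]


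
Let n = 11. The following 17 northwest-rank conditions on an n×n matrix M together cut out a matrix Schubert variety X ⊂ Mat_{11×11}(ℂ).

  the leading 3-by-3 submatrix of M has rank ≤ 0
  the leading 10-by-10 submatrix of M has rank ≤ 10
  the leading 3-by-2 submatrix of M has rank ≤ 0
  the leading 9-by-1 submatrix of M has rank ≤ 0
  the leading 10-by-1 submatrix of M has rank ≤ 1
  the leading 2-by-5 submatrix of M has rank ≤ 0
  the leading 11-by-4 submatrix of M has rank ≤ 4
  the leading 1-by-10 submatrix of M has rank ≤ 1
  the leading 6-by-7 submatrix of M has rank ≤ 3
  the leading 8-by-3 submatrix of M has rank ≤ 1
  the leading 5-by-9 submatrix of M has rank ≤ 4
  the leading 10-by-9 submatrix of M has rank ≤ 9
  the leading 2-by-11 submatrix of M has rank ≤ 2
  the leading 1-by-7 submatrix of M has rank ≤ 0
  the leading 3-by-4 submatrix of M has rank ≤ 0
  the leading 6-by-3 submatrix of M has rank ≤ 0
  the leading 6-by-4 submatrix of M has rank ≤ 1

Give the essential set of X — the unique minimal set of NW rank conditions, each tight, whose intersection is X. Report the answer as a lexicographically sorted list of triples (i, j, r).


The tightest implied rank at each (i,j), from the 17 conditions:

  0  0  0  0  0  0  0  1  1  1  1
  0  0  0  0  0  1  1  2  2  2  2
  0  0  0  0  1  2  2  3  3  3  3
  0  0  0  1  2  3  3  4  4  4  4
  0  0  0  1  2  3  3  4  4  5  5
  0  0  0  1  2  3  3  4  5  6  6
  0  1  1  2  3  4  4  5  6  7  7
  0  1  1  2  3  4  5  6  7  8  8
  0  1  2  3  4  5  6  7  8  9  9
  1  2  3  4  5  6  7  8  9  10  10
  1  2  3  4  5  6  7  8  9  10  11

so w = (8, 6, 5, 4, 10, 9, 2, 7, 3, 1, 11).

|D(w)|=32, |Ess(w)|=8:

[(1, 7, 0), (2, 5, 0), (3, 4, 0), (5, 9, 4), (6, 3, 0), (6, 7, 3), (8, 3, 1), (9, 1, 0)]


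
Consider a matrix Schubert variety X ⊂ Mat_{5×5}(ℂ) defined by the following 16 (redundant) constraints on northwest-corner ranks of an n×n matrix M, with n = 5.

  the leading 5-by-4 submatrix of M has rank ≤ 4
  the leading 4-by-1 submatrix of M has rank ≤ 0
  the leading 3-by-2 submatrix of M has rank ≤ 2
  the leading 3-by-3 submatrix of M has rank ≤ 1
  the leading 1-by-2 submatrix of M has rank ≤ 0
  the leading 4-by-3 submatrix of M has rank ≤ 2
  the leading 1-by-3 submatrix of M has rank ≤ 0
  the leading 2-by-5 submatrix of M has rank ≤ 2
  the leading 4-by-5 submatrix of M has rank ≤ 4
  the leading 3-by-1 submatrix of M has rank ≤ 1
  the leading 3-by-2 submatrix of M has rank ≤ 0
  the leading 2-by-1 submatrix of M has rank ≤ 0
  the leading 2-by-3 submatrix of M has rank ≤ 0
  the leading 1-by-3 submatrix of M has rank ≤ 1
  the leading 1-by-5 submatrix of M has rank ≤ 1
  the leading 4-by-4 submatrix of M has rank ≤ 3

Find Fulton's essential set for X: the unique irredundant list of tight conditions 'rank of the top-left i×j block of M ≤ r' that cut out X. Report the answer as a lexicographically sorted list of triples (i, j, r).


Propagating the 16 rank bounds to every northwest block:

  row 1: 0  0  0  1  1
  row 2: 0  0  0  1  2
  row 3: 0  0  1  2  3
  row 4: 0  1  2  3  4
  row 5: 1  2  3  4  5

hence w(1..5) = (4, 5, 3, 2, 1).

ℓ(w)=9; the 3 essential cells (i,j,r):

[(2, 3, 0), (3, 2, 0), (4, 1, 0)]


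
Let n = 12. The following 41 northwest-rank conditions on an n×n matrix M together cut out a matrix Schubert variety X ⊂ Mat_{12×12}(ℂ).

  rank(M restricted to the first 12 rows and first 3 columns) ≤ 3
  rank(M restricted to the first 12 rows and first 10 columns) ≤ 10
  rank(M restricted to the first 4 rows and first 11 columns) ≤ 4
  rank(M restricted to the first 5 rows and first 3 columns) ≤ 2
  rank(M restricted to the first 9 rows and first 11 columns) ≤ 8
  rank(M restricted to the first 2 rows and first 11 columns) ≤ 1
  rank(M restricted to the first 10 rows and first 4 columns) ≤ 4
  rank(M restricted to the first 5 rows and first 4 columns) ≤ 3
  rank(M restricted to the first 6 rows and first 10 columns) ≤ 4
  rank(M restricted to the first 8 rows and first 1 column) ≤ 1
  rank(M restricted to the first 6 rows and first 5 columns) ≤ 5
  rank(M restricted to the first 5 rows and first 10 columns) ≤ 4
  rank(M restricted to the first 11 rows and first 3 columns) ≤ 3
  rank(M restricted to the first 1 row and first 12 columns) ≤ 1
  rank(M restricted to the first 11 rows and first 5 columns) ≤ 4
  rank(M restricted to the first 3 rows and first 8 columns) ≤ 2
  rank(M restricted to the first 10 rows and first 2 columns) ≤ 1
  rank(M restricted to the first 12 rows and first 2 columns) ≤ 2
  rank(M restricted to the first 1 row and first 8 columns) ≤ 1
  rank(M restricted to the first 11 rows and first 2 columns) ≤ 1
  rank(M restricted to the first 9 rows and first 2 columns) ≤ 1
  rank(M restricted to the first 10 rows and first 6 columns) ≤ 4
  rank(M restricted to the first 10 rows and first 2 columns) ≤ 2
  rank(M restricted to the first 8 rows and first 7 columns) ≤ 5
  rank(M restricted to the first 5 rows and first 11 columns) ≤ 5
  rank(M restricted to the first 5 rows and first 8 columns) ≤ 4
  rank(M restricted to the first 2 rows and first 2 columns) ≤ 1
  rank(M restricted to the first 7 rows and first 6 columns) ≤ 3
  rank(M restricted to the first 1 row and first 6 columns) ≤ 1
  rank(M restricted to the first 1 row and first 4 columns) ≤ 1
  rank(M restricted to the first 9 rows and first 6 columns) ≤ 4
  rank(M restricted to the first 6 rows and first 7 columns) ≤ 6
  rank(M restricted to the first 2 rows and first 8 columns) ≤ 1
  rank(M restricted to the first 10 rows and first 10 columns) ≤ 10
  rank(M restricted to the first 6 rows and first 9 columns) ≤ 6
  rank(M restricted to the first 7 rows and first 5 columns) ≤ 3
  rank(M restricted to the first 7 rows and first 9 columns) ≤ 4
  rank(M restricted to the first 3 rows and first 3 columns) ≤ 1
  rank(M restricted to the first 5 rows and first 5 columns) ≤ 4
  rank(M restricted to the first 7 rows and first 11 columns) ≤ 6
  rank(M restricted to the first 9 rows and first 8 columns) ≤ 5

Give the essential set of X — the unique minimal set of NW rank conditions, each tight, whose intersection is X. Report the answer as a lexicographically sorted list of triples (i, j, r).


Rank table r_w(12×12) implied by the 41 constraints:

  1 | 1 | 1 | 1 | 1 | 1 | 1 | 1 | 1 | 1 | 1 | 1
  1 | 1 | 1 | 1 | 1 | 1 | 1 | 1 | 1 | 1 | 1 | 2
  1 | 1 | 1 | 2 | 2 | 2 | 2 | 2 | 2 | 2 | 2 | 3
  1 | 1 | 2 | 3 | 3 | 3 | 3 | 3 | 3 | 3 | 3 | 4
  1 | 1 | 2 | 3 | 3 | 3 | 4 | 4 | 4 | 4 | 4 | 5
  1 | 1 | 2 | 3 | 3 | 3 | 4 | 4 | 4 | 4 | 5 | 6
  1 | 1 | 2 | 3 | 3 | 3 | 4 | 4 | 4 | 5 | 6 | 7
  1 | 1 | 2 | 3 | 4 | 4 | 5 | 5 | 5 | 6 | 7 | 8
  1 | 1 | 2 | 3 | 4 | 4 | 5 | 5 | 6 | 7 | 8 | 9
  1 | 1 | 2 | 3 | 4 | 4 | 5 | 6 | 7 | 8 | 9 | 10
  1 | 1 | 2 | 3 | 4 | 5 | 6 | 7 | 8 | 9 | 10 | 11
  1 | 2 | 3 | 4 | 5 | 6 | 7 | 8 | 9 | 10 | 11 | 12

reading off 1-entries of Δ²R: w = (1, 12, 4, 3, 7, 11, 10, 5, 9, 8, 6, 2).

|D(w)|=34, |Ess(w)|=8:

[(2, 11, 1), (3, 3, 1), (6, 10, 4), (7, 6, 3), (7, 9, 4), (9, 8, 5), (10, 6, 4), (11, 2, 1)]
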